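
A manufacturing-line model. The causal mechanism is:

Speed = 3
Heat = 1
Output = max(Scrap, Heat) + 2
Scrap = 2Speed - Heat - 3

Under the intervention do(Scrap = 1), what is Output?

3

The intervention breaks the incoming arrows to Scrap: Scrap = 2Speed - Heat - 3 no longer applies, and Scrap = 1.
Output = max(Scrap, Heat) + 2  [with Scrap=1, Heat=1]  = 3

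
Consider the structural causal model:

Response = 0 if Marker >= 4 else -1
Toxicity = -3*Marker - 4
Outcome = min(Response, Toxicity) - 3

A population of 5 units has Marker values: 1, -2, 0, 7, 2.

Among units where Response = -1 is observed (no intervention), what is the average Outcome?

Conditioning on Response=-1 selects the 4 unit(s) with Marker ∈ {1, -2, 0, 2}. Their Outcome values: -10, -4, -7, -13. Mean = -8.5.

-8.5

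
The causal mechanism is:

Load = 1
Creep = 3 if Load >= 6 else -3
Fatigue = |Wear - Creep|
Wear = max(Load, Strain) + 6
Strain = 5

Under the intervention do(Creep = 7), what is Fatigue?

do(Creep=7) replaces the equation Creep = 3 if Load >= 6 else -3 with the constant Creep = 7.
Wear = max(Load, Strain) + 6  [with Load=1, Strain=5]  = 11
Fatigue = |Wear - Creep|  [with Wear=11, Creep=7]  = 4

4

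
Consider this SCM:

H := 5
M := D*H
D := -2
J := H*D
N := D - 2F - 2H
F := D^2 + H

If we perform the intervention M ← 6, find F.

9

do(M=6) replaces the equation M := D*H with the constant M = 6.
F is not downstream of the intervention, so its value is determined by the original equations.
F = D^2 + H  [with D=-2, H=5]  = 9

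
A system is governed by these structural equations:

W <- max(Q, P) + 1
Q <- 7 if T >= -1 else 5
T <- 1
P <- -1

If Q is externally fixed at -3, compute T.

Under do(Q=-3), the mechanism Q <- 7 if T >= -1 else 5 is discarded; Q is fixed at -3.
Since T is not a descendant of the intervened variable, it is unaffected.

1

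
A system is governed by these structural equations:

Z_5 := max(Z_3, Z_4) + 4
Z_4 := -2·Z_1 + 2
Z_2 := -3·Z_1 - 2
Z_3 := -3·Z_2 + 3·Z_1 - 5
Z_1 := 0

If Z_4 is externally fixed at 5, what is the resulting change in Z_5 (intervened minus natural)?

3

Intervening sets Z_4 = 5 and removes its equation (Z_4 := -2·Z_1 + 2).
Z_2 = -3·Z_1 - 2  [with Z_1=0]  = -2
Z_3 = -3·Z_2 + 3·Z_1 - 5  [with Z_2=-2, Z_1=0]  = 1
Z_5 = max(Z_3, Z_4) + 4  [with Z_3=1, Z_4=5]  = 9
Without intervention: Z_2 = -3·Z_1 - 2  [with Z_1=0]  = -2; Z_3 = -3·Z_2 + 3·Z_1 - 5  [with Z_2=-2, Z_1=0]  = 1; Z_4 = -2·Z_1 + 2  [with Z_1=0]  = 2; Z_5 = max(Z_3, Z_4) + 4  [with Z_3=1, Z_4=2]  = 6.
Change = 9 − 6 = 3.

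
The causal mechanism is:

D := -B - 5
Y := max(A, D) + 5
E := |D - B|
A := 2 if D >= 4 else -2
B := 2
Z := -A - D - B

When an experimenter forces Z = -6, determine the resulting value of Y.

Under do(Z=-6), the mechanism Z := -A - D - B is discarded; Z is fixed at -6.
Since Y is not a descendant of the intervened variable, it is unaffected.
D = -B - 5  [with B=2]  = -7
A = 2 if D >= 4 else -2  [with D=-7]  = -2
Y = max(A, D) + 5  [with A=-2, D=-7]  = 3

3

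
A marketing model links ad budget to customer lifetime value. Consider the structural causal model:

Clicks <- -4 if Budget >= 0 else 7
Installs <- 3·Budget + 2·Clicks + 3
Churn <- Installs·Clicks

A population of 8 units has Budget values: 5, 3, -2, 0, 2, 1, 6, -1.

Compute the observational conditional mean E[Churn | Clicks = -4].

-14

Observing Clicks=-4 restricts to units where Clicks's equation naturally yields -4: Budget ∈ {5, 3, 0, 2, 1, 6}. In that subpopulation Churn = -40, -16, 20, -4, 8, -52, mean -14.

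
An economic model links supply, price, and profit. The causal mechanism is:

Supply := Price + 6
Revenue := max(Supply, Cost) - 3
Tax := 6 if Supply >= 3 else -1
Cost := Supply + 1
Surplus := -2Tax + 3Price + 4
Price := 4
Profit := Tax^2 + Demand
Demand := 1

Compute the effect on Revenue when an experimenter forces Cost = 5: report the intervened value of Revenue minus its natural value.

Intervening sets Cost = 5 and removes its equation (Cost := Supply + 1).
Supply = Price + 6  [with Price=4]  = 10
Revenue = max(Supply, Cost) - 3  [with Supply=10, Cost=5]  = 7
Without intervention: Supply = Price + 6  [with Price=4]  = 10; Cost = Supply + 1  [with Supply=10]  = 11; Revenue = max(Supply, Cost) - 3  [with Supply=10, Cost=11]  = 8.
Change = 7 − 8 = -1.

-1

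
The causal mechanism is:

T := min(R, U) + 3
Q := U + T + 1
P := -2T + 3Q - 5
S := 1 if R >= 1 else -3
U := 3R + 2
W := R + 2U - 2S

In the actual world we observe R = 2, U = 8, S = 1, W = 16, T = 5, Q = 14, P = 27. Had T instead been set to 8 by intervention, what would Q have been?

The intervention breaks the incoming arrows to T: T := min(R, U) + 3 no longer applies, and T = 8.
U = 3R + 2  [with R=2]  = 8
Q = U + T + 1  [with U=8, T=8]  = 17

17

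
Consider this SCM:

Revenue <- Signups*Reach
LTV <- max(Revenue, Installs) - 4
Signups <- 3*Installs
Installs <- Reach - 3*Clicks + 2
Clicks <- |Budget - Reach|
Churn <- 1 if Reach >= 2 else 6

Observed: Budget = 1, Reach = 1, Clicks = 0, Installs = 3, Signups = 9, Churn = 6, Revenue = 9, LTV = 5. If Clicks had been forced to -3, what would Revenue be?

The intervention breaks the incoming arrows to Clicks: Clicks <- |Budget - Reach| no longer applies, and Clicks = -3.
Installs = Reach - 3*Clicks + 2  [with Reach=1, Clicks=-3]  = 12
Signups = 3*Installs  [with Installs=12]  = 36
Revenue = Signups*Reach  [with Signups=36, Reach=1]  = 36

36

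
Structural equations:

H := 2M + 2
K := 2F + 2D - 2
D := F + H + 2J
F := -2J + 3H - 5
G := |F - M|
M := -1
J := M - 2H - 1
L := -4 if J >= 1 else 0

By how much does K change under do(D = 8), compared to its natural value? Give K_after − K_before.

The intervention breaks the incoming arrows to D: D := F + H + 2J no longer applies, and D = 8.
H = 2M + 2  [with M=-1]  = 0
J = M - 2H - 1  [with M=-1, H=0]  = -2
F = -2J + 3H - 5  [with J=-2, H=0]  = -1
K = 2F + 2D - 2  [with F=-1, D=8]  = 12
Without intervention: H = 2M + 2  [with M=-1]  = 0; J = M - 2H - 1  [with M=-1, H=0]  = -2; F = -2J + 3H - 5  [with J=-2, H=0]  = -1; D = F + H + 2J  [with F=-1, H=0, J=-2]  = -5; K = 2F + 2D - 2  [with F=-1, D=-5]  = -14.
Change = 12 − (-14) = 26.

26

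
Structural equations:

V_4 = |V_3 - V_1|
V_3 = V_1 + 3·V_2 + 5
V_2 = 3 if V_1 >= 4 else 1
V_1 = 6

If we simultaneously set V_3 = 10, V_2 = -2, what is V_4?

4

The joint intervention fixes V_3 = 10, V_2 = -2, removing each variable's own equation.
V_4 = |V_3 - V_1|  [with V_3=10, V_1=6]  = 4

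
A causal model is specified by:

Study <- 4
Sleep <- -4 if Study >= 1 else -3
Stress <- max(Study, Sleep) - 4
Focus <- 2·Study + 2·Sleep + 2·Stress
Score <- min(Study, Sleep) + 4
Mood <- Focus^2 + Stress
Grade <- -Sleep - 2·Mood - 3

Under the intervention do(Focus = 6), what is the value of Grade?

The intervention breaks the incoming arrows to Focus: Focus <- 2·Study + 2·Sleep + 2·Stress no longer applies, and Focus = 6.
Sleep = -4 if Study >= 1 else -3  [with Study=4]  = -4
Stress = max(Study, Sleep) - 4  [with Study=4, Sleep=-4]  = 0
Mood = Focus^2 + Stress  [with Focus=6, Stress=0]  = 36
Grade = -Sleep - 2·Mood - 3  [with Sleep=-4, Mood=36]  = -71

-71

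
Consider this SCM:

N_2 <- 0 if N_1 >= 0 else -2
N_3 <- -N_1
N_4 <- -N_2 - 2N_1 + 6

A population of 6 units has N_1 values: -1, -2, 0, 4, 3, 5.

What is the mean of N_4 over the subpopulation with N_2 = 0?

E[N_4|N_2=0] averages over only the 4 units with N_2=0 (N_1 = 0, 4, 3, 5): N_4 = 6, -2, 0, -4, mean 0.

0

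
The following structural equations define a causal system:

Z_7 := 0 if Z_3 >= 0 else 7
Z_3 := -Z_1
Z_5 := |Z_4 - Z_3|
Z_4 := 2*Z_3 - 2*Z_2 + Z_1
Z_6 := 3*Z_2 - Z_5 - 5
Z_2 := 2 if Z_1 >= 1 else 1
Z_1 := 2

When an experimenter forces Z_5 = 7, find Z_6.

The intervention breaks the incoming arrows to Z_5: Z_5 := |Z_4 - Z_3| no longer applies, and Z_5 = 7.
Z_2 = 2 if Z_1 >= 1 else 1  [with Z_1=2]  = 2
Z_6 = 3*Z_2 - Z_5 - 5  [with Z_2=2, Z_5=7]  = -6

-6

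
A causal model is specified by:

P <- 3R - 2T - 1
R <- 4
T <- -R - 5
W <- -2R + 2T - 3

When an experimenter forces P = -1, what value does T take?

-9

The intervention breaks the incoming arrows to P: P <- 3R - 2T - 1 no longer applies, and P = -1.
Since T is not a descendant of the intervened variable, it is unaffected.
T = -R - 5  [with R=4]  = -9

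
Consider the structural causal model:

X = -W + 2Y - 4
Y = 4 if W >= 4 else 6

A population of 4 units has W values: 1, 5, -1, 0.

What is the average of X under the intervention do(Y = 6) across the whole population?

6.75

Every unit gets Y=6 under the intervention. X values become 7, 3, 9, 8; E[X|do(Y=6)] = 6.75.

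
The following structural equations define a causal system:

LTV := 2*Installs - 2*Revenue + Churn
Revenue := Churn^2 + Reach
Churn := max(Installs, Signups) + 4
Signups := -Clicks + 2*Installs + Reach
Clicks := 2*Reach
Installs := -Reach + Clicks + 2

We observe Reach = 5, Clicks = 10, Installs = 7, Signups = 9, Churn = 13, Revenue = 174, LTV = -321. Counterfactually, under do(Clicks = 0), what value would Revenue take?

Under do(Clicks=0), the mechanism Clicks := 2*Reach is discarded; Clicks is fixed at 0.
Installs = -Reach + Clicks + 2  [with Reach=5, Clicks=0]  = -3
Signups = -Clicks + 2*Installs + Reach  [with Clicks=0, Installs=-3, Reach=5]  = -1
Churn = max(Installs, Signups) + 4  [with Installs=-3, Signups=-1]  = 3
Revenue = Churn^2 + Reach  [with Churn=3, Reach=5]  = 14

14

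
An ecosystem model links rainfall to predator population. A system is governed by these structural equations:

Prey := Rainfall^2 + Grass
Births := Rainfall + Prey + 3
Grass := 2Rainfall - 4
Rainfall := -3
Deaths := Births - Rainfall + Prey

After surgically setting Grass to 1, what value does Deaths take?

23

do(Grass=1) replaces the equation Grass := 2Rainfall - 4 with the constant Grass = 1.
Prey = Rainfall^2 + Grass  [with Rainfall=-3, Grass=1]  = 10
Births = Rainfall + Prey + 3  [with Rainfall=-3, Prey=10]  = 10
Deaths = Births - Rainfall + Prey  [with Births=10, Rainfall=-3, Prey=10]  = 23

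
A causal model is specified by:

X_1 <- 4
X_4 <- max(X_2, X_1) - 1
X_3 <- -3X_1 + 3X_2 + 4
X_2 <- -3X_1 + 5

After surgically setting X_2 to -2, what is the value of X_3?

-14

The intervention breaks the incoming arrows to X_2: X_2 <- -3X_1 + 5 no longer applies, and X_2 = -2.
X_3 = -3X_1 + 3X_2 + 4  [with X_1=4, X_2=-2]  = -14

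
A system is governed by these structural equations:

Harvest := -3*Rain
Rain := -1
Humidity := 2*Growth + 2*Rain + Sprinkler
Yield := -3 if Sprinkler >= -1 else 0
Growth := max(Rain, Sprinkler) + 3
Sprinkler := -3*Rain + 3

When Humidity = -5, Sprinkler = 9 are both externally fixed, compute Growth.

Setting Humidity = -5, Sprinkler = 9 by intervention discards those variables' equations.
Growth = max(Rain, Sprinkler) + 3  [with Rain=-1, Sprinkler=9]  = 12

12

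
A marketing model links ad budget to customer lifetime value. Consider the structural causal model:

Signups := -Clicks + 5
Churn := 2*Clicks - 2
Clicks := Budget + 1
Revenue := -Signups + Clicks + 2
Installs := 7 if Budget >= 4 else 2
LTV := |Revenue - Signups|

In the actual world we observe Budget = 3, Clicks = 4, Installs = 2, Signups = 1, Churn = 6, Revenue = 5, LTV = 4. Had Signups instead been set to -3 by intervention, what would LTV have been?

The intervention breaks the incoming arrows to Signups: Signups := -Clicks + 5 no longer applies, and Signups = -3.
Clicks = Budget + 1  [with Budget=3]  = 4
Revenue = -Signups + Clicks + 2  [with Signups=-3, Clicks=4]  = 9
LTV = |Revenue - Signups|  [with Revenue=9, Signups=-3]  = 12

12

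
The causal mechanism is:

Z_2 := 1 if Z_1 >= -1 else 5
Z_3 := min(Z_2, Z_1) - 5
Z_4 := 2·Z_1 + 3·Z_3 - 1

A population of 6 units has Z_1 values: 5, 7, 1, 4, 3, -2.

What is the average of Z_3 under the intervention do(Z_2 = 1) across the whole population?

Under do(Z_2=1), Z_2's equation is replaced by Z_2=1 for every unit. Per-unit Z_3: -4, -4, -4, -4, -4, -7. Mean = -4.5.

-4.5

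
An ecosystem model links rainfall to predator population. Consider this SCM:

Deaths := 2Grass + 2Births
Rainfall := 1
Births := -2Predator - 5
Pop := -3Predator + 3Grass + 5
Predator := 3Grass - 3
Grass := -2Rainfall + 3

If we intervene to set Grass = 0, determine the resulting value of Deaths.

do(Grass=0) replaces the equation Grass := -2Rainfall + 3 with the constant Grass = 0.
Predator = 3Grass - 3  [with Grass=0]  = -3
Births = -2Predator - 5  [with Predator=-3]  = 1
Deaths = 2Grass + 2Births  [with Grass=0, Births=1]  = 2

2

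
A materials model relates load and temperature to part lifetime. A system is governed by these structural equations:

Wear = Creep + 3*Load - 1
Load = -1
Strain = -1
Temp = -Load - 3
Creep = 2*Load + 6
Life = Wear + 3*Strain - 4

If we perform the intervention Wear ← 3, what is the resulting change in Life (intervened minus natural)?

The intervention breaks the incoming arrows to Wear: Wear = Creep + 3*Load - 1 no longer applies, and Wear = 3.
Life = Wear + 3*Strain - 4  [with Wear=3, Strain=-1]  = -4
Without intervention: Creep = 2*Load + 6  [with Load=-1]  = 4; Wear = Creep + 3*Load - 1  [with Creep=4, Load=-1]  = 0; Life = Wear + 3*Strain - 4  [with Wear=0, Strain=-1]  = -7.
Change = -4 − (-7) = 3.

3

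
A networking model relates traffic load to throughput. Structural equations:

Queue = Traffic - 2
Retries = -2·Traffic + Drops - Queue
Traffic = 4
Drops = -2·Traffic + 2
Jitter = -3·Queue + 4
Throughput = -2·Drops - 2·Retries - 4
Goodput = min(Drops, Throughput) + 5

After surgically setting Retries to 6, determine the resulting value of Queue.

2

The intervention breaks the incoming arrows to Retries: Retries = -2·Traffic + Drops - Queue no longer applies, and Retries = 6.
Since Queue is not a descendant of the intervened variable, it is unaffected.
Queue = Traffic - 2  [with Traffic=4]  = 2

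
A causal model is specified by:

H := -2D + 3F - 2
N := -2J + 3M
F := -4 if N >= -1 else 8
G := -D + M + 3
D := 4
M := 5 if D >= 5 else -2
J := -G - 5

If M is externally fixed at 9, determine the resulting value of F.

-4

Under do(M=9), the mechanism M := 5 if D >= 5 else -2 is discarded; M is fixed at 9.
G = -D + M + 3  [with D=4, M=9]  = 8
J = -G - 5  [with G=8]  = -13
N = -2J + 3M  [with J=-13, M=9]  = 53
F = -4 if N >= -1 else 8  [with N=53]  = -4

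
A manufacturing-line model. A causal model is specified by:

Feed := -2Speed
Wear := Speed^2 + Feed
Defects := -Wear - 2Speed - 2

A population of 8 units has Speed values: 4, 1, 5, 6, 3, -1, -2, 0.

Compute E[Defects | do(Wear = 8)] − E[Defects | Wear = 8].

-2

Every unit gets Wear=8 under the intervention. Defects values become -18, -12, -20, -22, -16, -8, -6, -10; E[Defects|do(Wear=8)] = -14.
Observing Wear=8 restricts to units where Wear's equation naturally yields 8: Speed ∈ {4, -2}. In that subpopulation Defects = -18, -6, mean -12.
Difference = -14 − (-12) = -2.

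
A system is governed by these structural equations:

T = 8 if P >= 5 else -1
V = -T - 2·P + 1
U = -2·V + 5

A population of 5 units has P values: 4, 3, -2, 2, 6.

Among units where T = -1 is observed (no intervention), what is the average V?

-1.5

E[V|T=-1] averages over only the 4 units with T=-1 (P = 4, 3, -2, 2): V = -6, -4, 6, -2, mean -1.5.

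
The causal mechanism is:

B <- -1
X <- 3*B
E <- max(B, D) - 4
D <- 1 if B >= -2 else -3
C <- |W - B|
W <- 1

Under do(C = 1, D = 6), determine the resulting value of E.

Under do(C = 1, D = 6), each intervened variable's structural equation is replaced by its fixed value.
E = max(B, D) - 4  [with B=-1, D=6]  = 2

2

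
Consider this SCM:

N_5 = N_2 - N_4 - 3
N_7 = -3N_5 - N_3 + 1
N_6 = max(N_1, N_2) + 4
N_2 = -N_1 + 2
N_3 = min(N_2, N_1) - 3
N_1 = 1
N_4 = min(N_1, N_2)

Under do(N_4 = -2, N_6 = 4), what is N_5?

Setting N_4 = -2, N_6 = 4 by intervention discards those variables' equations.
N_2 = -N_1 + 2  [with N_1=1]  = 1
N_5 = N_2 - N_4 - 3  [with N_2=1, N_4=-2]  = 0

0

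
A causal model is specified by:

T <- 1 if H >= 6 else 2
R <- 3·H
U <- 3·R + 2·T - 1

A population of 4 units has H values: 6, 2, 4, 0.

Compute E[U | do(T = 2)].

Every unit gets T=2 under the intervention. U values become 57, 21, 39, 3; E[U|do(T=2)] = 30.

30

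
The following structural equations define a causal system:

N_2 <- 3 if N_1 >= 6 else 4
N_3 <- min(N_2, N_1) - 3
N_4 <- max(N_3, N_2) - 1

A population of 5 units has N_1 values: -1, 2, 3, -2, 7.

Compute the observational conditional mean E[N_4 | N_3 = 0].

E[N_4|N_3=0] averages over only the 2 units with N_3=0 (N_1 = 3, 7): N_4 = 3, 2, mean 2.5.

2.5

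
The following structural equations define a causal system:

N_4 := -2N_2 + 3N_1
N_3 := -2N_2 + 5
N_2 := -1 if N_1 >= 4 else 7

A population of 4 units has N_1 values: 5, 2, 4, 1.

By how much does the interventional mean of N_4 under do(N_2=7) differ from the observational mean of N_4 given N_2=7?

4.5

Every unit gets N_2=7 under the intervention. N_4 values become 1, -8, -2, -11; E[N_4|do(N_2=7)] = -5.
Conditioning on N_2=7 selects the 2 unit(s) with N_1 ∈ {2, 1}. Their N_4 values: -8, -11. Mean = -9.5.
Difference = -5 − (-9.5) = 4.5.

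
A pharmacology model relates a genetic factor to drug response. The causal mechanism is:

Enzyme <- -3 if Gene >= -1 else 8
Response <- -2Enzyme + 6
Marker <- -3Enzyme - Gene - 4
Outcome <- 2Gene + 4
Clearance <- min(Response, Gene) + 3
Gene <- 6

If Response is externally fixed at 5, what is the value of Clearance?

8

Intervening sets Response = 5 and removes its equation (Response <- -2Enzyme + 6).
Clearance = min(Response, Gene) + 3  [with Response=5, Gene=6]  = 8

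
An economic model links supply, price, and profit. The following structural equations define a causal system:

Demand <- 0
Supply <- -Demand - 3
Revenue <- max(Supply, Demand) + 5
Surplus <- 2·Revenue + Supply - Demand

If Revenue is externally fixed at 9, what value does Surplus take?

The intervention breaks the incoming arrows to Revenue: Revenue <- max(Supply, Demand) + 5 no longer applies, and Revenue = 9.
Supply = -Demand - 3  [with Demand=0]  = -3
Surplus = 2·Revenue + Supply - Demand  [with Revenue=9, Supply=-3, Demand=0]  = 15

15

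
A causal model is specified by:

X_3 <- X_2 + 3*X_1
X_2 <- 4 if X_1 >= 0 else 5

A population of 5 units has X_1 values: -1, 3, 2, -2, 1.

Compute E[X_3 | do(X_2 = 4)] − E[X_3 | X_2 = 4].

Under do(X_2=4), X_2's equation is replaced by X_2=4 for every unit. Per-unit X_3: 1, 13, 10, -2, 7. Mean = 5.8.
Conditioning on X_2=4 selects the 3 unit(s) with X_1 ∈ {3, 2, 1}. Their X_3 values: 13, 10, 7. Mean = 10.
Difference = 5.8 − 10 = -4.2.

-4.2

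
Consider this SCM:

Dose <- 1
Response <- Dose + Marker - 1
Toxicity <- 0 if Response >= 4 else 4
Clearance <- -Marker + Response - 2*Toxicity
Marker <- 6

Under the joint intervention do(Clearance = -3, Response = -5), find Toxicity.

4

Under do(Clearance = -3, Response = -5), each intervened variable's structural equation is replaced by its fixed value.
Toxicity = 0 if Response >= 4 else 4  [with Response=-5]  = 4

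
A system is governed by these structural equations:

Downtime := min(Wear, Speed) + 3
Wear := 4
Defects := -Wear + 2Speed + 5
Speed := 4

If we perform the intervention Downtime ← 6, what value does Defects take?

9

Under do(Downtime=6), the mechanism Downtime := min(Wear, Speed) + 3 is discarded; Downtime is fixed at 6.
Since Defects is not a descendant of the intervened variable, it is unaffected.
Defects = -Wear + 2Speed + 5  [with Wear=4, Speed=4]  = 9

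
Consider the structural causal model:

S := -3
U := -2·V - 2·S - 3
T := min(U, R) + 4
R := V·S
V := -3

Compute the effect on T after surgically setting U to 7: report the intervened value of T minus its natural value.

-2

do(U=7) replaces the equation U := -2·V - 2·S - 3 with the constant U = 7.
R = V·S  [with V=-3, S=-3]  = 9
T = min(U, R) + 4  [with U=7, R=9]  = 11
Without intervention: U = -2·V - 2·S - 3  [with V=-3, S=-3]  = 9; R = V·S  [with V=-3, S=-3]  = 9; T = min(U, R) + 4  [with U=9, R=9]  = 13.
Change = 11 − 13 = -2.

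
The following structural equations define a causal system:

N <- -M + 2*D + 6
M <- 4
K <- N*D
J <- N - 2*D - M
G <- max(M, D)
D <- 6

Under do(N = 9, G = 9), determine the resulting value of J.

Setting N = 9, G = 9 by intervention discards those variables' equations.
J = N - 2*D - M  [with N=9, D=6, M=4]  = -7

-7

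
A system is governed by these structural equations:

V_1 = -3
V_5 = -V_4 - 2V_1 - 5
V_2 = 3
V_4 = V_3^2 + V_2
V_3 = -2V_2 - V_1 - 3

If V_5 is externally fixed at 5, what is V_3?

do(V_5=5) replaces the equation V_5 = -V_4 - 2V_1 - 5 with the constant V_5 = 5.
V_3 is not downstream of the intervention, so its value is determined by the original equations.
V_3 = -2V_2 - V_1 - 3  [with V_2=3, V_1=-3]  = -6

-6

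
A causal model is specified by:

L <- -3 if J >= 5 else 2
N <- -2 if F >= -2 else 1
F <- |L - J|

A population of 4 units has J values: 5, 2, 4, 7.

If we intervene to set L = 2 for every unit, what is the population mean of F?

2.5

The intervention sets L=2 in all 4 units regardless of J. Recomputing F per unit gives 3, 0, 2, 5; average 2.5.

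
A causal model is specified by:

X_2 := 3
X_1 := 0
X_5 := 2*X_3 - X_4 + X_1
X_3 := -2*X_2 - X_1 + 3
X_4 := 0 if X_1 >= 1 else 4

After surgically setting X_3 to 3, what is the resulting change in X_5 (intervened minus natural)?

do(X_3=3) replaces the equation X_3 := -2*X_2 - X_1 + 3 with the constant X_3 = 3.
X_4 = 0 if X_1 >= 1 else 4  [with X_1=0]  = 4
X_5 = 2*X_3 - X_4 + X_1  [with X_3=3, X_4=4, X_1=0]  = 2
Without intervention: X_3 = -2*X_2 - X_1 + 3  [with X_2=3, X_1=0]  = -3; X_4 = 0 if X_1 >= 1 else 4  [with X_1=0]  = 4; X_5 = 2*X_3 - X_4 + X_1  [with X_3=-3, X_4=4, X_1=0]  = -10.
Change = 2 − (-10) = 12.

12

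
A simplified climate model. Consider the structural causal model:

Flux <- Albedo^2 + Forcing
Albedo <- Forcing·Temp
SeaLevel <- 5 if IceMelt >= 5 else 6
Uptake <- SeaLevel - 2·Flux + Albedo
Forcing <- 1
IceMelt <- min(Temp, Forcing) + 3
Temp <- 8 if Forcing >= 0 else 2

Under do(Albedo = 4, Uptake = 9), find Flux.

The joint intervention fixes Albedo = 4, Uptake = 9, removing each variable's own equation.
Flux = Albedo^2 + Forcing  [with Albedo=4, Forcing=1]  = 17

17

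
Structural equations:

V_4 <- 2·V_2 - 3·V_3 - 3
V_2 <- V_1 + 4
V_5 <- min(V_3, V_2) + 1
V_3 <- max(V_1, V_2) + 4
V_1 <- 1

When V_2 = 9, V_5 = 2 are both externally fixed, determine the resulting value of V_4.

-24

The joint intervention fixes V_2 = 9, V_5 = 2, removing each variable's own equation.
V_3 = max(V_1, V_2) + 4  [with V_1=1, V_2=9]  = 13
V_4 = 2·V_2 - 3·V_3 - 3  [with V_2=9, V_3=13]  = -24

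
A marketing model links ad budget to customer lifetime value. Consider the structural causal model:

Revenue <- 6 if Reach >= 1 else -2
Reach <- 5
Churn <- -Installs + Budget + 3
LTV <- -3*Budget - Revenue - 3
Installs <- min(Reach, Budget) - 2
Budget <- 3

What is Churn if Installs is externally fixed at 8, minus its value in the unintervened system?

-7

The intervention breaks the incoming arrows to Installs: Installs <- min(Reach, Budget) - 2 no longer applies, and Installs = 8.
Churn = -Installs + Budget + 3  [with Installs=8, Budget=3]  = -2
Without intervention: Installs = min(Reach, Budget) - 2  [with Reach=5, Budget=3]  = 1; Churn = -Installs + Budget + 3  [with Installs=1, Budget=3]  = 5.
Change = -2 − 5 = -7.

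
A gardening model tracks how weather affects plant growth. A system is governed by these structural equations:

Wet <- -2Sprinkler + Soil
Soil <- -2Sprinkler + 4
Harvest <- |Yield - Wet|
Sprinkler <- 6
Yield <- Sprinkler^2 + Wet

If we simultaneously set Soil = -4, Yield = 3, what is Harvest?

19

Setting Soil = -4, Yield = 3 by intervention discards those variables' equations.
Wet = -2Sprinkler + Soil  [with Sprinkler=6, Soil=-4]  = -16
Harvest = |Yield - Wet|  [with Yield=3, Wet=-16]  = 19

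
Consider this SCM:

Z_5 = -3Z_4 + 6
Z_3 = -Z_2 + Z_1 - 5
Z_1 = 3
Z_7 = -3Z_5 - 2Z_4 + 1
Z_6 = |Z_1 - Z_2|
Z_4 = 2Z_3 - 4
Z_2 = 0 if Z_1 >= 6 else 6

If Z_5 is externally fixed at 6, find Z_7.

Under do(Z_5=6), the mechanism Z_5 = -3Z_4 + 6 is discarded; Z_5 is fixed at 6.
Z_2 = 0 if Z_1 >= 6 else 6  [with Z_1=3]  = 6
Z_3 = -Z_2 + Z_1 - 5  [with Z_2=6, Z_1=3]  = -8
Z_4 = 2Z_3 - 4  [with Z_3=-8]  = -20
Z_7 = -3Z_5 - 2Z_4 + 1  [with Z_5=6, Z_4=-20]  = 23

23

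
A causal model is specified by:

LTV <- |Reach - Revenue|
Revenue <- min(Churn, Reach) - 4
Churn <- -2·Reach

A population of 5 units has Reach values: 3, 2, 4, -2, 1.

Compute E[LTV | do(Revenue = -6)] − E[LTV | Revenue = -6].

2.1

do(Revenue=-6) breaks Revenue's dependence on Reach. With Revenue=-6 fixed, LTV across the units is 9, 8, 10, 4, 7, mean 7.6.
Observing Revenue=-6 restricts to units where Revenue's equation naturally yields -6: Reach ∈ {-2, 1}. In that subpopulation LTV = 4, 7, mean 5.5.
Difference = 7.6 − 5.5 = 2.1.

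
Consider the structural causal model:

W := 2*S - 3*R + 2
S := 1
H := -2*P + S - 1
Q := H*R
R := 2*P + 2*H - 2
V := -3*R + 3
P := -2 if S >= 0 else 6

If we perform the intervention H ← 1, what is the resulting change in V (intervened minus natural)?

do(H=1) replaces the equation H := -2*P + S - 1 with the constant H = 1.
P = -2 if S >= 0 else 6  [with S=1]  = -2
R = 2*P + 2*H - 2  [with P=-2, H=1]  = -4
V = -3*R + 3  [with R=-4]  = 15
Without intervention: P = -2 if S >= 0 else 6  [with S=1]  = -2; H = -2*P + S - 1  [with P=-2, S=1]  = 4; R = 2*P + 2*H - 2  [with P=-2, H=4]  = 2; V = -3*R + 3  [with R=2]  = -3.
Change = 15 − (-3) = 18.

18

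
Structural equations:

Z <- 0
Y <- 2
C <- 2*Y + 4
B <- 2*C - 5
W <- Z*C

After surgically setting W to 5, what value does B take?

11

The intervention breaks the incoming arrows to W: W <- Z*C no longer applies, and W = 5.
Since B is not a descendant of the intervened variable, it is unaffected.
C = 2*Y + 4  [with Y=2]  = 8
B = 2*C - 5  [with C=8]  = 11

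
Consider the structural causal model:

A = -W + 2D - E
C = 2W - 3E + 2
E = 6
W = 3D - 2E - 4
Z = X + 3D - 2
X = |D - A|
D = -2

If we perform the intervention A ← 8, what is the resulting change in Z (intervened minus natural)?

Under do(A=8), the mechanism A = -W + 2D - E is discarded; A is fixed at 8.
X = |D - A|  [with D=-2, A=8]  = 10
Z = X + 3D - 2  [with X=10, D=-2]  = 2
Without intervention: W = 3D - 2E - 4  [with D=-2, E=6]  = -22; A = -W + 2D - E  [with W=-22, D=-2, E=6]  = 12; X = |D - A|  [with D=-2, A=12]  = 14; Z = X + 3D - 2  [with X=14, D=-2]  = 6.
Change = 2 − 6 = -4.

-4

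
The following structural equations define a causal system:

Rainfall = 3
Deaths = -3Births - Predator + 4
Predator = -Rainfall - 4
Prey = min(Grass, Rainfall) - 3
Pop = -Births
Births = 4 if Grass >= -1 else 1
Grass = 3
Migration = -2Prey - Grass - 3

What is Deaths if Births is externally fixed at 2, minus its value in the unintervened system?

The intervention breaks the incoming arrows to Births: Births = 4 if Grass >= -1 else 1 no longer applies, and Births = 2.
Predator = -Rainfall - 4  [with Rainfall=3]  = -7
Deaths = -3Births - Predator + 4  [with Births=2, Predator=-7]  = 5
Without intervention: Predator = -Rainfall - 4  [with Rainfall=3]  = -7; Births = 4 if Grass >= -1 else 1  [with Grass=3]  = 4; Deaths = -3Births - Predator + 4  [with Births=4, Predator=-7]  = -1.
Change = 5 − (-1) = 6.

6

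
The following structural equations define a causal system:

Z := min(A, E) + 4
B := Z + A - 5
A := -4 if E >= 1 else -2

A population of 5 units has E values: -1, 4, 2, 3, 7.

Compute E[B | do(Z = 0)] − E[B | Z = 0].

0.4

Every unit gets Z=0 under the intervention. B values become -7, -9, -9, -9, -9; E[B|do(Z=0)] = -8.6.
E[B|Z=0] averages over only the 4 units with Z=0 (E = 4, 2, 3, 7): B = -9, -9, -9, -9, mean -9.
Difference = -8.6 − (-9) = 0.4.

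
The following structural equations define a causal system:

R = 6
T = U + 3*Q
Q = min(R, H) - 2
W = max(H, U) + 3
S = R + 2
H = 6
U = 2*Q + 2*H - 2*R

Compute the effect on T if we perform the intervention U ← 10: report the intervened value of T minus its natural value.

2

Under do(U=10), the mechanism U = 2*Q + 2*H - 2*R is discarded; U is fixed at 10.
Q = min(R, H) - 2  [with R=6, H=6]  = 4
T = U + 3*Q  [with U=10, Q=4]  = 22
Without intervention: Q = min(R, H) - 2  [with R=6, H=6]  = 4; U = 2*Q + 2*H - 2*R  [with Q=4, H=6, R=6]  = 8; T = U + 3*Q  [with U=8, Q=4]  = 20.
Change = 22 − 20 = 2.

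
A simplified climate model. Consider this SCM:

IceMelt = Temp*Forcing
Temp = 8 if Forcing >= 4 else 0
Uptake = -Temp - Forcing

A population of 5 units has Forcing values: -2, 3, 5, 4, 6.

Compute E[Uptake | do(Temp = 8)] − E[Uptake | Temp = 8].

do(Temp=8) breaks Temp's dependence on Forcing. With Temp=8 fixed, Uptake across the units is -6, -11, -13, -12, -14, mean -11.2.
Conditioning on Temp=8 selects the 3 unit(s) with Forcing ∈ {5, 4, 6}. Their Uptake values: -13, -12, -14. Mean = -13.
Difference = -11.2 − (-13) = 1.8.

1.8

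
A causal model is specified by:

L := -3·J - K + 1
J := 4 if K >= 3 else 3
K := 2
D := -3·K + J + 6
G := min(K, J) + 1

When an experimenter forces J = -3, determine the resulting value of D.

-3

Under do(J=-3), the mechanism J := 4 if K >= 3 else 3 is discarded; J is fixed at -3.
D = -3·K + J + 6  [with K=2, J=-3]  = -3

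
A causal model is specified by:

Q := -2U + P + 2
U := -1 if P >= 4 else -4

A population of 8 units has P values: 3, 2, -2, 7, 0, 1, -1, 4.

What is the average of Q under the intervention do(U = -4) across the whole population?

Every unit gets U=-4 under the intervention. Q values become 13, 12, 8, 17, 10, 11, 9, 14; E[Q|do(U=-4)] = 11.75.

11.75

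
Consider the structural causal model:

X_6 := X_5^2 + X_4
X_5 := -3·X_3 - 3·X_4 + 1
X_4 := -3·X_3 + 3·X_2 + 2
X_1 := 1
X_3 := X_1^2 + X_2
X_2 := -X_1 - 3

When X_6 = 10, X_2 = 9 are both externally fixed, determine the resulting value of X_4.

-1

Under do(X_6 = 10, X_2 = 9), each intervened variable's structural equation is replaced by its fixed value.
X_3 = X_1^2 + X_2  [with X_1=1, X_2=9]  = 10
X_4 = -3·X_3 + 3·X_2 + 2  [with X_3=10, X_2=9]  = -1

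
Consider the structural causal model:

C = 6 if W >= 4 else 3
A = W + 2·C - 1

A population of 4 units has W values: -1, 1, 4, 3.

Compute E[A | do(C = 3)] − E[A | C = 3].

0.75

Every unit gets C=3 under the intervention. A values become 4, 6, 9, 8; E[A|do(C=3)] = 6.75.
Conditioning on C=3 selects the 3 unit(s) with W ∈ {-1, 1, 3}. Their A values: 4, 6, 8. Mean = 6.
Difference = 6.75 − 6 = 0.75.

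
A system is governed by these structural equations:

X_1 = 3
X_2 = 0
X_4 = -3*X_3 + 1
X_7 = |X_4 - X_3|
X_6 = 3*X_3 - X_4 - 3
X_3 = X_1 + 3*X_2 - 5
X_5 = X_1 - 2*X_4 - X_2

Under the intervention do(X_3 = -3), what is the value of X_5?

-17

do(X_3=-3) replaces the equation X_3 = X_1 + 3*X_2 - 5 with the constant X_3 = -3.
X_4 = -3*X_3 + 1  [with X_3=-3]  = 10
X_5 = X_1 - 2*X_4 - X_2  [with X_1=3, X_4=10, X_2=0]  = -17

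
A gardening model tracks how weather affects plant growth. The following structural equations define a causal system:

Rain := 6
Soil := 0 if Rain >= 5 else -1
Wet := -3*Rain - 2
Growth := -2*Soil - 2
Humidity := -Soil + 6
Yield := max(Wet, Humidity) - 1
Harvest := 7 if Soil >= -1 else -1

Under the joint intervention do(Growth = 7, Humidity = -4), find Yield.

The joint intervention fixes Growth = 7, Humidity = -4, removing each variable's own equation.
Wet = -3*Rain - 2  [with Rain=6]  = -20
Yield = max(Wet, Humidity) - 1  [with Wet=-20, Humidity=-4]  = -5

-5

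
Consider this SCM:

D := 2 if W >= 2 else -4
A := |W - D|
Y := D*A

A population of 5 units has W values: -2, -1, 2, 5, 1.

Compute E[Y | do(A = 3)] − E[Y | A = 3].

The intervention sets A=3 in all 5 units regardless of W. Recomputing Y per unit gives -12, -12, 6, 6, -12; average -4.8.
Conditioning on A=3 selects the 2 unit(s) with W ∈ {-1, 5}. Their Y values: -12, 6. Mean = -3.
Difference = -4.8 − (-3) = -1.8.

-1.8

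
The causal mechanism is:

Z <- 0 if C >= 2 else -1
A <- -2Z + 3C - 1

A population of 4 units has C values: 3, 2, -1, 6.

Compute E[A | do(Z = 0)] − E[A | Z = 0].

The intervention sets Z=0 in all 4 units regardless of C. Recomputing A per unit gives 8, 5, -4, 17; average 6.5.
E[A|Z=0] averages over only the 3 units with Z=0 (C = 3, 2, 6): A = 8, 5, 17, mean 10.
Difference = 6.5 − 10 = -3.5.

-3.5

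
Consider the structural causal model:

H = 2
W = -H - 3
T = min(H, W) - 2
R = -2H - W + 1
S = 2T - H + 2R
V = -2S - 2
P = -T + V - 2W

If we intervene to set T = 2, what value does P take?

-6

The intervention breaks the incoming arrows to T: T = min(H, W) - 2 no longer applies, and T = 2.
W = -H - 3  [with H=2]  = -5
R = -2H - W + 1  [with H=2, W=-5]  = 2
S = 2T - H + 2R  [with T=2, H=2, R=2]  = 6
V = -2S - 2  [with S=6]  = -14
P = -T + V - 2W  [with T=2, V=-14, W=-5]  = -6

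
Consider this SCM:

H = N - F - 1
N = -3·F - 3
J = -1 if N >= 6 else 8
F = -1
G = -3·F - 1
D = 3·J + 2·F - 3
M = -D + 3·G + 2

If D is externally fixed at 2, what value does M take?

Under do(D=2), the mechanism D = 3·J + 2·F - 3 is discarded; D is fixed at 2.
G = -3·F - 1  [with F=-1]  = 2
M = -D + 3·G + 2  [with D=2, G=2]  = 6

6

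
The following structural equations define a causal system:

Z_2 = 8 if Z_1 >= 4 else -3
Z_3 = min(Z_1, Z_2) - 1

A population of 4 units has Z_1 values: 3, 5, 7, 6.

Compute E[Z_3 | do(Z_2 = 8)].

The intervention sets Z_2=8 in all 4 units regardless of Z_1. Recomputing Z_3 per unit gives 2, 4, 6, 5; average 4.25.

4.25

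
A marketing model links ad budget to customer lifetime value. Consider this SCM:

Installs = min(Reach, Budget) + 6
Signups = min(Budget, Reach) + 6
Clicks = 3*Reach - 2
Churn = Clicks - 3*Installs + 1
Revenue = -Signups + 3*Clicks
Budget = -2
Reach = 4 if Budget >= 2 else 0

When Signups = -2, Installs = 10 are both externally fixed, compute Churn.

Setting Signups = -2, Installs = 10 by intervention discards those variables' equations.
Reach = 4 if Budget >= 2 else 0  [with Budget=-2]  = 0
Clicks = 3*Reach - 2  [with Reach=0]  = -2
Churn = Clicks - 3*Installs + 1  [with Clicks=-2, Installs=10]  = -31

-31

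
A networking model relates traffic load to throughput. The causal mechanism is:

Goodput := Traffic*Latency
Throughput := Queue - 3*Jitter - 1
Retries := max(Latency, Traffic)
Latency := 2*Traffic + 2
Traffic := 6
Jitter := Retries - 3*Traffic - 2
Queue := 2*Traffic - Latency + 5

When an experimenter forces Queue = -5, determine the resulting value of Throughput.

The intervention breaks the incoming arrows to Queue: Queue := 2*Traffic - Latency + 5 no longer applies, and Queue = -5.
Latency = 2*Traffic + 2  [with Traffic=6]  = 14
Retries = max(Latency, Traffic)  [with Latency=14, Traffic=6]  = 14
Jitter = Retries - 3*Traffic - 2  [with Retries=14, Traffic=6]  = -6
Throughput = Queue - 3*Jitter - 1  [with Queue=-5, Jitter=-6]  = 12

12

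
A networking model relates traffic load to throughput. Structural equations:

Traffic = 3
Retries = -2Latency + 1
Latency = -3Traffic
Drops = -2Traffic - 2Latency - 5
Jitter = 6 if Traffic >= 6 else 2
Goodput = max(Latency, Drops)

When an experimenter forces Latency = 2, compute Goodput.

Under do(Latency=2), the mechanism Latency = -3Traffic is discarded; Latency is fixed at 2.
Drops = -2Traffic - 2Latency - 5  [with Traffic=3, Latency=2]  = -15
Goodput = max(Latency, Drops)  [with Latency=2, Drops=-15]  = 2

2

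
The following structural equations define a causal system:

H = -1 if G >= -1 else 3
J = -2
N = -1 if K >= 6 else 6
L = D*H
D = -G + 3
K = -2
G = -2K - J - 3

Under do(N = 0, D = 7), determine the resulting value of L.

Setting N = 0, D = 7 by intervention discards those variables' equations.
G = -2K - J - 3  [with K=-2, J=-2]  = 3
H = -1 if G >= -1 else 3  [with G=3]  = -1
L = D*H  [with D=7, H=-1]  = -7

-7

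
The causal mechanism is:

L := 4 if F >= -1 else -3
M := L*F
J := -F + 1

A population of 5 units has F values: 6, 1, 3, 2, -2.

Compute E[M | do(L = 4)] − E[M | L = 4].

-4

Under do(L=4), L's equation is replaced by L=4 for every unit. Per-unit M: 24, 4, 12, 8, -8. Mean = 8.
E[M|L=4] averages over only the 4 units with L=4 (F = 6, 1, 3, 2): M = 24, 4, 12, 8, mean 12.
Difference = 8 − 12 = -4.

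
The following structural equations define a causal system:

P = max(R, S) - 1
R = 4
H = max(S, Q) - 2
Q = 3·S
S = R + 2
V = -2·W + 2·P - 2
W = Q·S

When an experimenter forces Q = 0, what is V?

8

The intervention breaks the incoming arrows to Q: Q = 3·S no longer applies, and Q = 0.
S = R + 2  [with R=4]  = 6
P = max(R, S) - 1  [with R=4, S=6]  = 5
W = Q·S  [with Q=0, S=6]  = 0
V = -2·W + 2·P - 2  [with W=0, P=5]  = 8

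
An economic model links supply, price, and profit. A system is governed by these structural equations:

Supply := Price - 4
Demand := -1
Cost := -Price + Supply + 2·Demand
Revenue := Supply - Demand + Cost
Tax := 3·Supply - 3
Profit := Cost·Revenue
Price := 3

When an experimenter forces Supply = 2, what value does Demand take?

Under do(Supply=2), the mechanism Supply := Price - 4 is discarded; Supply is fixed at 2.
Demand is not downstream of the intervention, so its value is determined by the original equations.

-1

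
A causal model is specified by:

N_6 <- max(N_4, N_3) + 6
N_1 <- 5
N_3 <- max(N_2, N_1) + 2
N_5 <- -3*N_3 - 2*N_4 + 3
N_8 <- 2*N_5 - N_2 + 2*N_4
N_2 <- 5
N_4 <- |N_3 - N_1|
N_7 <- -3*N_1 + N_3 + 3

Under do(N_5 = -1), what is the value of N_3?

7

do(N_5=-1) replaces the equation N_5 <- -3*N_3 - 2*N_4 + 3 with the constant N_5 = -1.
N_3 is not downstream of the intervention, so its value is determined by the original equations.
N_3 = max(N_2, N_1) + 2  [with N_2=5, N_1=5]  = 7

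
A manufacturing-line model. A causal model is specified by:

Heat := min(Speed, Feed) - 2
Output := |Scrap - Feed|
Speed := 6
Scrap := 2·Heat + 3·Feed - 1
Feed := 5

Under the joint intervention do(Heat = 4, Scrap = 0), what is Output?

5

Setting Heat = 4, Scrap = 0 by intervention discards those variables' equations.
Output = |Scrap - Feed|  [with Scrap=0, Feed=5]  = 5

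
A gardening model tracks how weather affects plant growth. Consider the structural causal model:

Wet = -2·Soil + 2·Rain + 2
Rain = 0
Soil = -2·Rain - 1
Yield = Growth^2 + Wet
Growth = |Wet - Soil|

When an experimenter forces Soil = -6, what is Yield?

414

do(Soil=-6) replaces the equation Soil = -2·Rain - 1 with the constant Soil = -6.
Wet = -2·Soil + 2·Rain + 2  [with Soil=-6, Rain=0]  = 14
Growth = |Wet - Soil|  [with Wet=14, Soil=-6]  = 20
Yield = Growth^2 + Wet  [with Growth=20, Wet=14]  = 414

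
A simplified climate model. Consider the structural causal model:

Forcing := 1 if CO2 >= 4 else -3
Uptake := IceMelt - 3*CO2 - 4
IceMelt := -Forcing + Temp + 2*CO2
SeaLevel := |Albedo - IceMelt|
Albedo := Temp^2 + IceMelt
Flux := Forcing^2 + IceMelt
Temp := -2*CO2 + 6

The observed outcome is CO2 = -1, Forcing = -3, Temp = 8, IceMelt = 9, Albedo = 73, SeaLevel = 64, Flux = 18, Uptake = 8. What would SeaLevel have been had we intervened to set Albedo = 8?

1

The intervention breaks the incoming arrows to Albedo: Albedo := Temp^2 + IceMelt no longer applies, and Albedo = 8.
Forcing = 1 if CO2 >= 4 else -3  [with CO2=-1]  = -3
Temp = -2*CO2 + 6  [with CO2=-1]  = 8
IceMelt = -Forcing + Temp + 2*CO2  [with Forcing=-3, Temp=8, CO2=-1]  = 9
SeaLevel = |Albedo - IceMelt|  [with Albedo=8, IceMelt=9]  = 1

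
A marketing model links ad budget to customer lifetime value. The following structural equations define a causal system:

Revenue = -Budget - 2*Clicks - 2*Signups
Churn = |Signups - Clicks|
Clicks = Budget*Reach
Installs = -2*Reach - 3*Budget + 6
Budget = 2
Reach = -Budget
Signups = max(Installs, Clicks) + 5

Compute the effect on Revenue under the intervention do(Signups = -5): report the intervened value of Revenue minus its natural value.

28

Under do(Signups=-5), the mechanism Signups = max(Installs, Clicks) + 5 is discarded; Signups is fixed at -5.
Reach = -Budget  [with Budget=2]  = -2
Clicks = Budget*Reach  [with Budget=2, Reach=-2]  = -4
Revenue = -Budget - 2*Clicks - 2*Signups  [with Budget=2, Clicks=-4, Signups=-5]  = 16
Without intervention: Reach = -Budget  [with Budget=2]  = -2; Clicks = Budget*Reach  [with Budget=2, Reach=-2]  = -4; Installs = -2*Reach - 3*Budget + 6  [with Reach=-2, Budget=2]  = 4; Signups = max(Installs, Clicks) + 5  [with Installs=4, Clicks=-4]  = 9; Revenue = -Budget - 2*Clicks - 2*Signups  [with Budget=2, Clicks=-4, Signups=9]  = -12.
Change = 16 − (-12) = 28.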